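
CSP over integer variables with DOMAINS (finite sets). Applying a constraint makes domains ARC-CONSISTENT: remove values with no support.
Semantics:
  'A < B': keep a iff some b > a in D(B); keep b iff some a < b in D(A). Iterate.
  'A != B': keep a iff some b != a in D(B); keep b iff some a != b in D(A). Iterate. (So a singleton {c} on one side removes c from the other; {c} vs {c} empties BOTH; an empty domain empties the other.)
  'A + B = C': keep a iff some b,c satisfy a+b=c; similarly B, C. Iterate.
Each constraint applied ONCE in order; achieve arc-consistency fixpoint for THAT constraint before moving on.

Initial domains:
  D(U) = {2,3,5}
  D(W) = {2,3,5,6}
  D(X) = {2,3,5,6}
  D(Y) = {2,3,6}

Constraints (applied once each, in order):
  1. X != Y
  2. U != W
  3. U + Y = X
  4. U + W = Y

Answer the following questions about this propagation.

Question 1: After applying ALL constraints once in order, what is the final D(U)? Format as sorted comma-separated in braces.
Constraint 1 (X != Y) on D(X)={2,3,5,6} D(Y)={2,3,6}: no change
Constraint 2 (U != W) on D(U)={2,3,5} D(W)={2,3,5,6}: no change
Constraint 3 (U + Y = X) on D(U)={2,3,5} D(Y)={2,3,6} D(X)={2,3,5,6}: U {2,3,5}->{2,3}; Y {2,3,6}->{2,3}; X {2,3,5,6}->{5,6}
Constraint 4 (U + W = Y) on D(U)={2,3} D(W)={2,3,5,6} D(Y)={2,3}: U {2,3}->{}; W {2,3,5,6}->{}; Y {2,3}->{}
So after all 4 constraints: D(U) = {}

Answer: {}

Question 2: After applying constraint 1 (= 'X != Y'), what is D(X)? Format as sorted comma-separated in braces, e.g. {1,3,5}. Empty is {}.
Answer: {2,3,5,6}

Derivation:
Constraint 1 (X != Y) on D(X)={2,3,5,6} D(Y)={2,3,6}: no change
So after constraint 1: D(X) = {2,3,5,6}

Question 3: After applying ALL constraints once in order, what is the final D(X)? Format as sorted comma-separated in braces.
Constraint 1 (X != Y) on D(X)={2,3,5,6} D(Y)={2,3,6}: no change
Constraint 2 (U != W) on D(U)={2,3,5} D(W)={2,3,5,6}: no change
Constraint 3 (U + Y = X) on D(U)={2,3,5} D(Y)={2,3,6} D(X)={2,3,5,6}: U {2,3,5}->{2,3}; Y {2,3,6}->{2,3}; X {2,3,5,6}->{5,6}
Constraint 4 (U + W = Y) on D(U)={2,3} D(W)={2,3,5,6} D(Y)={2,3}: U {2,3}->{}; W {2,3,5,6}->{}; Y {2,3}->{}
So after all 4 constraints: D(X) = {5,6}

Answer: {5,6}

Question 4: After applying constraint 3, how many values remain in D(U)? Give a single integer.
Constraint 1 (X != Y) on D(X)={2,3,5,6} D(Y)={2,3,6}: no change
Constraint 2 (U != W) on D(U)={2,3,5} D(W)={2,3,5,6}: no change
Constraint 3 (U + Y = X) on D(U)={2,3,5} D(Y)={2,3,6} D(X)={2,3,5,6}: U {2,3,5}->{2,3}; Y {2,3,6}->{2,3}; X {2,3,5,6}->{5,6}
So after constraint 3: D(U)={2,3}, size = 2

Answer: 2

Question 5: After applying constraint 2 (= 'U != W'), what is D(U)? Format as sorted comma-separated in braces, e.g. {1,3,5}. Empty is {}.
Answer: {2,3,5}

Derivation:
Constraint 1 (X != Y) on D(X)={2,3,5,6} D(Y)={2,3,6}: no change
Constraint 2 (U != W) on D(U)={2,3,5} D(W)={2,3,5,6}: no change
So after constraint 2: D(U) = {2,3,5}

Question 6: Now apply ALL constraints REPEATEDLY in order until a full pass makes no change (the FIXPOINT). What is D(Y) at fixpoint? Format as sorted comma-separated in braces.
pass 0 (initial): D(Y)={2,3,6}
pass 1: U {2,3,5}->{}; W {2,3,5,6}->{}; X {2,3,5,6}->{5,6}; Y {2,3,6}->{}
pass 2: X {5,6}->{}
pass 3: no change
Fixpoint after 3 passes: D(Y) = {}

Answer: {}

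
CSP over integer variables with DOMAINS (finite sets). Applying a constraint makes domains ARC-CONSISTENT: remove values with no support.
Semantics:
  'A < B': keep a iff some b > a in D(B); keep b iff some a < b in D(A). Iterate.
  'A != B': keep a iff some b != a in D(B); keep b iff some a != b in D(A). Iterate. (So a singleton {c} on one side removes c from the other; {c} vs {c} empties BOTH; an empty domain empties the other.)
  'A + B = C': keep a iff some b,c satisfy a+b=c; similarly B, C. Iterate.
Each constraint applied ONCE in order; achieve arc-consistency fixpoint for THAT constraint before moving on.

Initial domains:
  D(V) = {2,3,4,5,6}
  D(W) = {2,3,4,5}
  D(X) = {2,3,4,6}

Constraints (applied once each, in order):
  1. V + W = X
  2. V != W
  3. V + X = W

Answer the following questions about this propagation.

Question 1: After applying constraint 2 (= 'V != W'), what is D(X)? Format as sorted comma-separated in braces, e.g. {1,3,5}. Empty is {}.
Constraint 1 (V + W = X) on D(V)={2,3,4,5,6} D(W)={2,3,4,5} D(X)={2,3,4,6}: V {2,3,4,5,6}->{2,3,4}; W {2,3,4,5}->{2,3,4}; X {2,3,4,6}->{4,6}
Constraint 2 (V != W) on D(V)={2,3,4} D(W)={2,3,4}: no change
So after constraint 2: D(X) = {4,6}

Answer: {4,6}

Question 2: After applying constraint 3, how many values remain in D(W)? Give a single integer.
Answer: 0

Derivation:
Constraint 1 (V + W = X) on D(V)={2,3,4,5,6} D(W)={2,3,4,5} D(X)={2,3,4,6}: V {2,3,4,5,6}->{2,3,4}; W {2,3,4,5}->{2,3,4}; X {2,3,4,6}->{4,6}
Constraint 2 (V != W) on D(V)={2,3,4} D(W)={2,3,4}: no change
Constraint 3 (V + X = W) on D(V)={2,3,4} D(X)={4,6} D(W)={2,3,4}: V {2,3,4}->{}; X {4,6}->{}; W {2,3,4}->{}
So after constraint 3: D(W)={}, size = 0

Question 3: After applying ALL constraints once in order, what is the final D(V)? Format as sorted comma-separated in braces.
Constraint 1 (V + W = X) on D(V)={2,3,4,5,6} D(W)={2,3,4,5} D(X)={2,3,4,6}: V {2,3,4,5,6}->{2,3,4}; W {2,3,4,5}->{2,3,4}; X {2,3,4,6}->{4,6}
Constraint 2 (V != W) on D(V)={2,3,4} D(W)={2,3,4}: no change
Constraint 3 (V + X = W) on D(V)={2,3,4} D(X)={4,6} D(W)={2,3,4}: V {2,3,4}->{}; X {4,6}->{}; W {2,3,4}->{}
So after all 3 constraints: D(V) = {}

Answer: {}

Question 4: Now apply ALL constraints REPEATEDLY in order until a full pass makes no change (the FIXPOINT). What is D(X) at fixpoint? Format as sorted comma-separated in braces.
pass 0 (initial): D(X)={2,3,4,6}
pass 1: V {2,3,4,5,6}->{}; W {2,3,4,5}->{}; X {2,3,4,6}->{}
pass 2: no change
Fixpoint after 2 passes: D(X) = {}

Answer: {}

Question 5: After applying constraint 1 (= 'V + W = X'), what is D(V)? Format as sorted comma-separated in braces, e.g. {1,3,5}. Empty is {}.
Constraint 1 (V + W = X) on D(V)={2,3,4,5,6} D(W)={2,3,4,5} D(X)={2,3,4,6}: V {2,3,4,5,6}->{2,3,4}; W {2,3,4,5}->{2,3,4}; X {2,3,4,6}->{4,6}
So after constraint 1: D(V) = {2,3,4}

Answer: {2,3,4}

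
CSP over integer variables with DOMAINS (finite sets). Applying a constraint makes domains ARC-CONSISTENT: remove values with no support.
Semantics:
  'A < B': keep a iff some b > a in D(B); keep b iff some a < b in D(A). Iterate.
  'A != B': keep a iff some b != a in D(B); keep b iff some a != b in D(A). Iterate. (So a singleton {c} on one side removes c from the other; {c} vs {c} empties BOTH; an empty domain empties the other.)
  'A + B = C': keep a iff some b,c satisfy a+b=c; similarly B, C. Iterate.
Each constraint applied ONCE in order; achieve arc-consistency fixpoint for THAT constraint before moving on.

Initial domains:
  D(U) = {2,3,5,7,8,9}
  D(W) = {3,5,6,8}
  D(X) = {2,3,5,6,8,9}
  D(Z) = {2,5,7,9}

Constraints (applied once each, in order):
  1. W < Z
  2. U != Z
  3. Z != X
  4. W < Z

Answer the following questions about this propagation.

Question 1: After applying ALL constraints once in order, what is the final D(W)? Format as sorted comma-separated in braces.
Answer: {3,5,6,8}

Derivation:
Constraint 1 (W < Z) on D(W)={3,5,6,8} D(Z)={2,5,7,9}: Z {2,5,7,9}->{5,7,9}
Constraint 2 (U != Z) on D(U)={2,3,5,7,8,9} D(Z)={5,7,9}: no change
Constraint 3 (Z != X) on D(Z)={5,7,9} D(X)={2,3,5,6,8,9}: no change
Constraint 4 (W < Z) on D(W)={3,5,6,8} D(Z)={5,7,9}: no change
So after all 4 constraints: D(W) = {3,5,6,8}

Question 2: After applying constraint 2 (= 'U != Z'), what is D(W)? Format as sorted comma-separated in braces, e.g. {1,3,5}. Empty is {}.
Answer: {3,5,6,8}

Derivation:
Constraint 1 (W < Z) on D(W)={3,5,6,8} D(Z)={2,5,7,9}: Z {2,5,7,9}->{5,7,9}
Constraint 2 (U != Z) on D(U)={2,3,5,7,8,9} D(Z)={5,7,9}: no change
So after constraint 2: D(W) = {3,5,6,8}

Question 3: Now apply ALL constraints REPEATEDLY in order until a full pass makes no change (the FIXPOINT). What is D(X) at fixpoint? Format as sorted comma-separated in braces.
pass 0 (initial): D(X)={2,3,5,6,8,9}
pass 1: Z {2,5,7,9}->{5,7,9}
pass 2: no change
Fixpoint after 2 passes: D(X) = {2,3,5,6,8,9}

Answer: {2,3,5,6,8,9}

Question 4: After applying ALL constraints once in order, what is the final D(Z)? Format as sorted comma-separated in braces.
Answer: {5,7,9}

Derivation:
Constraint 1 (W < Z) on D(W)={3,5,6,8} D(Z)={2,5,7,9}: Z {2,5,7,9}->{5,7,9}
Constraint 2 (U != Z) on D(U)={2,3,5,7,8,9} D(Z)={5,7,9}: no change
Constraint 3 (Z != X) on D(Z)={5,7,9} D(X)={2,3,5,6,8,9}: no change
Constraint 4 (W < Z) on D(W)={3,5,6,8} D(Z)={5,7,9}: no change
So after all 4 constraints: D(Z) = {5,7,9}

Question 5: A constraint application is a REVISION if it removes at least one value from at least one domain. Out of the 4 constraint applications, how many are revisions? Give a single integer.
Constraint 1 (W < Z) on D(W)={3,5,6,8} D(Z)={2,5,7,9}: Z {2,5,7,9}->{5,7,9} => REVISION
Constraint 2 (U != Z) on D(U)={2,3,5,7,8,9} D(Z)={5,7,9}: no change => not a revision
Constraint 3 (Z != X) on D(Z)={5,7,9} D(X)={2,3,5,6,8,9}: no change => not a revision
Constraint 4 (W < Z) on D(W)={3,5,6,8} D(Z)={5,7,9}: no change => not a revision
Total revisions = 1

Answer: 1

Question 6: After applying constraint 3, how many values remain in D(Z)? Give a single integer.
Answer: 3

Derivation:
Constraint 1 (W < Z) on D(W)={3,5,6,8} D(Z)={2,5,7,9}: Z {2,5,7,9}->{5,7,9}
Constraint 2 (U != Z) on D(U)={2,3,5,7,8,9} D(Z)={5,7,9}: no change
Constraint 3 (Z != X) on D(Z)={5,7,9} D(X)={2,3,5,6,8,9}: no change
So after constraint 3: D(Z)={5,7,9}, size = 3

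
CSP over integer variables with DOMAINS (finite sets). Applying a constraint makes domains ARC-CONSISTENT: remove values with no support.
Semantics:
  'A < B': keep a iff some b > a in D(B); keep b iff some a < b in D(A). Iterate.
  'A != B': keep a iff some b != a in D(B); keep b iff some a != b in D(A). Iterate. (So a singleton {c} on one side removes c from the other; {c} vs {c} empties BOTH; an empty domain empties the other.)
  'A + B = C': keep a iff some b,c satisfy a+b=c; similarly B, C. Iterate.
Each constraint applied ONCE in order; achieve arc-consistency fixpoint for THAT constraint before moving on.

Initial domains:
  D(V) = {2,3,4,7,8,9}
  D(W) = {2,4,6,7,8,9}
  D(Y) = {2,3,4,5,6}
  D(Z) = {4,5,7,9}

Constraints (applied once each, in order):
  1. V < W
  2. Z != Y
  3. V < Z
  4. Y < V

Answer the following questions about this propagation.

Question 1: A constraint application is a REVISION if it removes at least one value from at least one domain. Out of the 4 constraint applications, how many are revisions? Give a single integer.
Answer: 2

Derivation:
Constraint 1 (V < W) on D(V)={2,3,4,7,8,9} D(W)={2,4,6,7,8,9}: V {2,3,4,7,8,9}->{2,3,4,7,8}; W {2,4,6,7,8,9}->{4,6,7,8,9} => REVISION
Constraint 2 (Z != Y) on D(Z)={4,5,7,9} D(Y)={2,3,4,5,6}: no change => not a revision
Constraint 3 (V < Z) on D(V)={2,3,4,7,8} D(Z)={4,5,7,9}: no change => not a revision
Constraint 4 (Y < V) on D(Y)={2,3,4,5,6} D(V)={2,3,4,7,8}: V {2,3,4,7,8}->{3,4,7,8} => REVISION
Total revisions = 2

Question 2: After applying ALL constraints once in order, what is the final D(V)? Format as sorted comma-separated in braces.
Constraint 1 (V < W) on D(V)={2,3,4,7,8,9} D(W)={2,4,6,7,8,9}: V {2,3,4,7,8,9}->{2,3,4,7,8}; W {2,4,6,7,8,9}->{4,6,7,8,9}
Constraint 2 (Z != Y) on D(Z)={4,5,7,9} D(Y)={2,3,4,5,6}: no change
Constraint 3 (V < Z) on D(V)={2,3,4,7,8} D(Z)={4,5,7,9}: no change
Constraint 4 (Y < V) on D(Y)={2,3,4,5,6} D(V)={2,3,4,7,8}: V {2,3,4,7,8}->{3,4,7,8}
So after all 4 constraints: D(V) = {3,4,7,8}

Answer: {3,4,7,8}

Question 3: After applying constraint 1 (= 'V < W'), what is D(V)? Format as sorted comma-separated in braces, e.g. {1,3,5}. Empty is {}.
Answer: {2,3,4,7,8}

Derivation:
Constraint 1 (V < W) on D(V)={2,3,4,7,8,9} D(W)={2,4,6,7,8,9}: V {2,3,4,7,8,9}->{2,3,4,7,8}; W {2,4,6,7,8,9}->{4,6,7,8,9}
So after constraint 1: D(V) = {2,3,4,7,8}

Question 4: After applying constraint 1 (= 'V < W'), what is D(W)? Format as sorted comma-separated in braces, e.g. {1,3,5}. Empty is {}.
Constraint 1 (V < W) on D(V)={2,3,4,7,8,9} D(W)={2,4,6,7,8,9}: V {2,3,4,7,8,9}->{2,3,4,7,8}; W {2,4,6,7,8,9}->{4,6,7,8,9}
So after constraint 1: D(W) = {4,6,7,8,9}

Answer: {4,6,7,8,9}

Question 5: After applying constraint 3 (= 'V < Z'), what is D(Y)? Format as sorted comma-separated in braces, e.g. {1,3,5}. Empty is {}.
Constraint 1 (V < W) on D(V)={2,3,4,7,8,9} D(W)={2,4,6,7,8,9}: V {2,3,4,7,8,9}->{2,3,4,7,8}; W {2,4,6,7,8,9}->{4,6,7,8,9}
Constraint 2 (Z != Y) on D(Z)={4,5,7,9} D(Y)={2,3,4,5,6}: no change
Constraint 3 (V < Z) on D(V)={2,3,4,7,8} D(Z)={4,5,7,9}: no change
So after constraint 3: D(Y) = {2,3,4,5,6}

Answer: {2,3,4,5,6}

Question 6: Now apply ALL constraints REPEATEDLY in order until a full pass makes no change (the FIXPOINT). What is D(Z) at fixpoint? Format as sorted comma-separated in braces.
pass 0 (initial): D(Z)={4,5,7,9}
pass 1: V {2,3,4,7,8,9}->{3,4,7,8}; W {2,4,6,7,8,9}->{4,6,7,8,9}
pass 2: no change
Fixpoint after 2 passes: D(Z) = {4,5,7,9}

Answer: {4,5,7,9}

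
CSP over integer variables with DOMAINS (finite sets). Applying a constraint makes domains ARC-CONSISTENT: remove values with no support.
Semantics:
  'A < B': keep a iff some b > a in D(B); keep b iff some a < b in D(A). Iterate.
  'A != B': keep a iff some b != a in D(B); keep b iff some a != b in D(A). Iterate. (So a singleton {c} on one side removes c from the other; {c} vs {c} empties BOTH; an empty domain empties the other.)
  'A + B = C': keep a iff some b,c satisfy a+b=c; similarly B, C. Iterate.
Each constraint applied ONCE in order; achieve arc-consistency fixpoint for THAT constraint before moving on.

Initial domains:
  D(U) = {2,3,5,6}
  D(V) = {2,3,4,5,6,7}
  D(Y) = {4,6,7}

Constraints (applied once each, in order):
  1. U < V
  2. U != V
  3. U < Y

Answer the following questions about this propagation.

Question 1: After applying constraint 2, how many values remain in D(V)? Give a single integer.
Constraint 1 (U < V) on D(U)={2,3,5,6} D(V)={2,3,4,5,6,7}: V {2,3,4,5,6,7}->{3,4,5,6,7}
Constraint 2 (U != V) on D(U)={2,3,5,6} D(V)={3,4,5,6,7}: no change
So after constraint 2: D(V)={3,4,5,6,7}, size = 5

Answer: 5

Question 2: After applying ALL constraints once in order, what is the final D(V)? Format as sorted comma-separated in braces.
Constraint 1 (U < V) on D(U)={2,3,5,6} D(V)={2,3,4,5,6,7}: V {2,3,4,5,6,7}->{3,4,5,6,7}
Constraint 2 (U != V) on D(U)={2,3,5,6} D(V)={3,4,5,6,7}: no change
Constraint 3 (U < Y) on D(U)={2,3,5,6} D(Y)={4,6,7}: no change
So after all 3 constraints: D(V) = {3,4,5,6,7}

Answer: {3,4,5,6,7}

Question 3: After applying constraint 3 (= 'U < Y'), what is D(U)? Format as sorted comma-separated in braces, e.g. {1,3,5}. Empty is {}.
Constraint 1 (U < V) on D(U)={2,3,5,6} D(V)={2,3,4,5,6,7}: V {2,3,4,5,6,7}->{3,4,5,6,7}
Constraint 2 (U != V) on D(U)={2,3,5,6} D(V)={3,4,5,6,7}: no change
Constraint 3 (U < Y) on D(U)={2,3,5,6} D(Y)={4,6,7}: no change
So after constraint 3: D(U) = {2,3,5,6}

Answer: {2,3,5,6}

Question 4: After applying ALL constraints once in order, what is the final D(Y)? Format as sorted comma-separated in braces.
Constraint 1 (U < V) on D(U)={2,3,5,6} D(V)={2,3,4,5,6,7}: V {2,3,4,5,6,7}->{3,4,5,6,7}
Constraint 2 (U != V) on D(U)={2,3,5,6} D(V)={3,4,5,6,7}: no change
Constraint 3 (U < Y) on D(U)={2,3,5,6} D(Y)={4,6,7}: no change
So after all 3 constraints: D(Y) = {4,6,7}

Answer: {4,6,7}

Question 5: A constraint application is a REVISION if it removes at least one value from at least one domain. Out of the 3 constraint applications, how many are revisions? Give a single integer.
Constraint 1 (U < V) on D(U)={2,3,5,6} D(V)={2,3,4,5,6,7}: V {2,3,4,5,6,7}->{3,4,5,6,7} => REVISION
Constraint 2 (U != V) on D(U)={2,3,5,6} D(V)={3,4,5,6,7}: no change => not a revision
Constraint 3 (U < Y) on D(U)={2,3,5,6} D(Y)={4,6,7}: no change => not a revision
Total revisions = 1

Answer: 1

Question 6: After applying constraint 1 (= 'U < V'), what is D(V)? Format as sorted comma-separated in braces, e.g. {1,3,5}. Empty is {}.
Constraint 1 (U < V) on D(U)={2,3,5,6} D(V)={2,3,4,5,6,7}: V {2,3,4,5,6,7}->{3,4,5,6,7}
So after constraint 1: D(V) = {3,4,5,6,7}

Answer: {3,4,5,6,7}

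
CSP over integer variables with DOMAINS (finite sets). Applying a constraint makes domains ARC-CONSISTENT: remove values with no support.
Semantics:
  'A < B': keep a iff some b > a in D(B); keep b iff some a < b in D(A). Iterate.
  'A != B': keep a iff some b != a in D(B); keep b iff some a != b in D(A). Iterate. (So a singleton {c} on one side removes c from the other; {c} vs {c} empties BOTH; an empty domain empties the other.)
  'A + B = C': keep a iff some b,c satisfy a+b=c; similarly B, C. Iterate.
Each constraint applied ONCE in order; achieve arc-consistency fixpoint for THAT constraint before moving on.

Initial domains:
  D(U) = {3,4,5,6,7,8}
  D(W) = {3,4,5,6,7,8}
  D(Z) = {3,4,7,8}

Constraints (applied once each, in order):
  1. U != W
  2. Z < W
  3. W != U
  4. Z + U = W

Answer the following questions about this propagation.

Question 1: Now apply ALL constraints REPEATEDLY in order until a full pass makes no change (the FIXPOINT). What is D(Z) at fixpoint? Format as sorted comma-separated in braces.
Answer: {3,4}

Derivation:
pass 0 (initial): D(Z)={3,4,7,8}
pass 1: U {3,4,5,6,7,8}->{3,4,5}; W {3,4,5,6,7,8}->{6,7,8}; Z {3,4,7,8}->{3,4}
pass 2: no change
Fixpoint after 2 passes: D(Z) = {3,4}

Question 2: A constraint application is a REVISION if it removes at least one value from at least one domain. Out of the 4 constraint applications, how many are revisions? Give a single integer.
Answer: 2

Derivation:
Constraint 1 (U != W) on D(U)={3,4,5,6,7,8} D(W)={3,4,5,6,7,8}: no change => not a revision
Constraint 2 (Z < W) on D(Z)={3,4,7,8} D(W)={3,4,5,6,7,8}: Z {3,4,7,8}->{3,4,7}; W {3,4,5,6,7,8}->{4,5,6,7,8} => REVISION
Constraint 3 (W != U) on D(W)={4,5,6,7,8} D(U)={3,4,5,6,7,8}: no change => not a revision
Constraint 4 (Z + U = W) on D(Z)={3,4,7} D(U)={3,4,5,6,7,8} D(W)={4,5,6,7,8}: Z {3,4,7}->{3,4}; U {3,4,5,6,7,8}->{3,4,5}; W {4,5,6,7,8}->{6,7,8} => REVISION
Total revisions = 2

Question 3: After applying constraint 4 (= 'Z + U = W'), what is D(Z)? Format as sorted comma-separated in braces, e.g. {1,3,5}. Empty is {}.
Constraint 1 (U != W) on D(U)={3,4,5,6,7,8} D(W)={3,4,5,6,7,8}: no change
Constraint 2 (Z < W) on D(Z)={3,4,7,8} D(W)={3,4,5,6,7,8}: Z {3,4,7,8}->{3,4,7}; W {3,4,5,6,7,8}->{4,5,6,7,8}
Constraint 3 (W != U) on D(W)={4,5,6,7,8} D(U)={3,4,5,6,7,8}: no change
Constraint 4 (Z + U = W) on D(Z)={3,4,7} D(U)={3,4,5,6,7,8} D(W)={4,5,6,7,8}: Z {3,4,7}->{3,4}; U {3,4,5,6,7,8}->{3,4,5}; W {4,5,6,7,8}->{6,7,8}
So after constraint 4: D(Z) = {3,4}

Answer: {3,4}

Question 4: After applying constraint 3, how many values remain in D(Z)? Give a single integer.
Answer: 3

Derivation:
Constraint 1 (U != W) on D(U)={3,4,5,6,7,8} D(W)={3,4,5,6,7,8}: no change
Constraint 2 (Z < W) on D(Z)={3,4,7,8} D(W)={3,4,5,6,7,8}: Z {3,4,7,8}->{3,4,7}; W {3,4,5,6,7,8}->{4,5,6,7,8}
Constraint 3 (W != U) on D(W)={4,5,6,7,8} D(U)={3,4,5,6,7,8}: no change
So after constraint 3: D(Z)={3,4,7}, size = 3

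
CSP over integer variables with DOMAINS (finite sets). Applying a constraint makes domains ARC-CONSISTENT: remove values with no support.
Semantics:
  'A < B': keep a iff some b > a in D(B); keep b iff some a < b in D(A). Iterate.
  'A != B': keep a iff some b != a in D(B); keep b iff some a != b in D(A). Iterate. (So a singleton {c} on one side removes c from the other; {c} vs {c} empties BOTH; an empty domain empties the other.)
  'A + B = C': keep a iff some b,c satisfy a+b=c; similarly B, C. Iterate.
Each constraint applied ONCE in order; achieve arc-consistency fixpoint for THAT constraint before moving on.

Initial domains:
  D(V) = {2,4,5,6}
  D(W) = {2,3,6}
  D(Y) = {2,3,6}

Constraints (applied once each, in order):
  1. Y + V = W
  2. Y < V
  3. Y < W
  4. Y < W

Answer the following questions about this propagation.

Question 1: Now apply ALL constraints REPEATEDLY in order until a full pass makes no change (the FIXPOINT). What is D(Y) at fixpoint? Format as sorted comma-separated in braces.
pass 0 (initial): D(Y)={2,3,6}
pass 1: V {2,4,5,6}->{4}; W {2,3,6}->{6}; Y {2,3,6}->{2}
pass 2: no change
Fixpoint after 2 passes: D(Y) = {2}

Answer: {2}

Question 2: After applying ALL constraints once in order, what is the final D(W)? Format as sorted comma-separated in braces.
Answer: {6}

Derivation:
Constraint 1 (Y + V = W) on D(Y)={2,3,6} D(V)={2,4,5,6} D(W)={2,3,6}: Y {2,3,6}->{2}; V {2,4,5,6}->{4}; W {2,3,6}->{6}
Constraint 2 (Y < V) on D(Y)={2} D(V)={4}: no change
Constraint 3 (Y < W) on D(Y)={2} D(W)={6}: no change
Constraint 4 (Y < W) on D(Y)={2} D(W)={6}: no change
So after all 4 constraints: D(W) = {6}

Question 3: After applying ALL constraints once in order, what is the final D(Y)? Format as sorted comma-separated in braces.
Answer: {2}

Derivation:
Constraint 1 (Y + V = W) on D(Y)={2,3,6} D(V)={2,4,5,6} D(W)={2,3,6}: Y {2,3,6}->{2}; V {2,4,5,6}->{4}; W {2,3,6}->{6}
Constraint 2 (Y < V) on D(Y)={2} D(V)={4}: no change
Constraint 3 (Y < W) on D(Y)={2} D(W)={6}: no change
Constraint 4 (Y < W) on D(Y)={2} D(W)={6}: no change
So after all 4 constraints: D(Y) = {2}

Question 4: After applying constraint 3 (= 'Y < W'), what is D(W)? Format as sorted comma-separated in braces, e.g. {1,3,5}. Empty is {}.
Constraint 1 (Y + V = W) on D(Y)={2,3,6} D(V)={2,4,5,6} D(W)={2,3,6}: Y {2,3,6}->{2}; V {2,4,5,6}->{4}; W {2,3,6}->{6}
Constraint 2 (Y < V) on D(Y)={2} D(V)={4}: no change
Constraint 3 (Y < W) on D(Y)={2} D(W)={6}: no change
So after constraint 3: D(W) = {6}

Answer: {6}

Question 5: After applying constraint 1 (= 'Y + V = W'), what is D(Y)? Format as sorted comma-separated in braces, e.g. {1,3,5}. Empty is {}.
Answer: {2}

Derivation:
Constraint 1 (Y + V = W) on D(Y)={2,3,6} D(V)={2,4,5,6} D(W)={2,3,6}: Y {2,3,6}->{2}; V {2,4,5,6}->{4}; W {2,3,6}->{6}
So after constraint 1: D(Y) = {2}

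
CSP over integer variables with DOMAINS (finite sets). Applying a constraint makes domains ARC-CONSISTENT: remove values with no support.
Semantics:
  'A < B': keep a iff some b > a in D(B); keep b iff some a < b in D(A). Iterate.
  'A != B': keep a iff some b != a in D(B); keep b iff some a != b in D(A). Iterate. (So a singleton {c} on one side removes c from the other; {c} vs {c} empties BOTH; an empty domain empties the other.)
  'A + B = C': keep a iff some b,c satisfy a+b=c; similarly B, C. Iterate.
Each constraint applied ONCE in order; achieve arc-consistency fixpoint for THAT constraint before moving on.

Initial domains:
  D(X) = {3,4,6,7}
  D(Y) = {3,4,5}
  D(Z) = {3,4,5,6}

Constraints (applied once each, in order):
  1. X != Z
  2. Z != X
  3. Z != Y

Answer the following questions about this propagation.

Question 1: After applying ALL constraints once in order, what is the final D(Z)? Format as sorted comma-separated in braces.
Answer: {3,4,5,6}

Derivation:
Constraint 1 (X != Z) on D(X)={3,4,6,7} D(Z)={3,4,5,6}: no change
Constraint 2 (Z != X) on D(Z)={3,4,5,6} D(X)={3,4,6,7}: no change
Constraint 3 (Z != Y) on D(Z)={3,4,5,6} D(Y)={3,4,5}: no change
So after all 3 constraints: D(Z) = {3,4,5,6}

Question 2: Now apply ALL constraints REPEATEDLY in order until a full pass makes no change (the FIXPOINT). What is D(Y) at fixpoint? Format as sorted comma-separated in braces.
pass 0 (initial): D(Y)={3,4,5}
pass 1: no change
Fixpoint after 1 passes: D(Y) = {3,4,5}

Answer: {3,4,5}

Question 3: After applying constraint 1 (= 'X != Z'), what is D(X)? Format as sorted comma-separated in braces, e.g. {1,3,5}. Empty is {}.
Constraint 1 (X != Z) on D(X)={3,4,6,7} D(Z)={3,4,5,6}: no change
So after constraint 1: D(X) = {3,4,6,7}

Answer: {3,4,6,7}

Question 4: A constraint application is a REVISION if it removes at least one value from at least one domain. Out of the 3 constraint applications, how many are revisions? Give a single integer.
Answer: 0

Derivation:
Constraint 1 (X != Z) on D(X)={3,4,6,7} D(Z)={3,4,5,6}: no change => not a revision
Constraint 2 (Z != X) on D(Z)={3,4,5,6} D(X)={3,4,6,7}: no change => not a revision
Constraint 3 (Z != Y) on D(Z)={3,4,5,6} D(Y)={3,4,5}: no change => not a revision
Total revisions = 0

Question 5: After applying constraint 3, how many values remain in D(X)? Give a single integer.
Answer: 4

Derivation:
Constraint 1 (X != Z) on D(X)={3,4,6,7} D(Z)={3,4,5,6}: no change
Constraint 2 (Z != X) on D(Z)={3,4,5,6} D(X)={3,4,6,7}: no change
Constraint 3 (Z != Y) on D(Z)={3,4,5,6} D(Y)={3,4,5}: no change
So after constraint 3: D(X)={3,4,6,7}, size = 4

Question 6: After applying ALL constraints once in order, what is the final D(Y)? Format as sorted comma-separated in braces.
Constraint 1 (X != Z) on D(X)={3,4,6,7} D(Z)={3,4,5,6}: no change
Constraint 2 (Z != X) on D(Z)={3,4,5,6} D(X)={3,4,6,7}: no change
Constraint 3 (Z != Y) on D(Z)={3,4,5,6} D(Y)={3,4,5}: no change
So after all 3 constraints: D(Y) = {3,4,5}

Answer: {3,4,5}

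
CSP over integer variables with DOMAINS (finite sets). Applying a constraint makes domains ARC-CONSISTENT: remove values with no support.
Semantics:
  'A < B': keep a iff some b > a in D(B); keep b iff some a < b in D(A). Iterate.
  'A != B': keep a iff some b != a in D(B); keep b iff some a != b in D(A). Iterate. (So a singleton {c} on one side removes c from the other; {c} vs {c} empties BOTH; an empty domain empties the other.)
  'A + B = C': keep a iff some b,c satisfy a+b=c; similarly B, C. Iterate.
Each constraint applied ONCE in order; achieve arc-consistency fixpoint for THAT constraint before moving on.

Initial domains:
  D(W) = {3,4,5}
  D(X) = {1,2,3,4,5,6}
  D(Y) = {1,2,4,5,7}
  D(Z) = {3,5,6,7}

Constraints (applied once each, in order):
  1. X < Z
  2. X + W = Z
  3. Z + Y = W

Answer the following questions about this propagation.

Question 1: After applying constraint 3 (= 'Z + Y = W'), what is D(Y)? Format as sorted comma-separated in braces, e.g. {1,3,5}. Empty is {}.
Answer: {}

Derivation:
Constraint 1 (X < Z) on D(X)={1,2,3,4,5,6} D(Z)={3,5,6,7}: no change
Constraint 2 (X + W = Z) on D(X)={1,2,3,4,5,6} D(W)={3,4,5} D(Z)={3,5,6,7}: X {1,2,3,4,5,6}->{1,2,3,4}; Z {3,5,6,7}->{5,6,7}
Constraint 3 (Z + Y = W) on D(Z)={5,6,7} D(Y)={1,2,4,5,7} D(W)={3,4,5}: Z {5,6,7}->{}; Y {1,2,4,5,7}->{}; W {3,4,5}->{}
So after constraint 3: D(Y) = {}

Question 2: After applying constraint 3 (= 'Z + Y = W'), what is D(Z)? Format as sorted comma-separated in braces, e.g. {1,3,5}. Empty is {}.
Constraint 1 (X < Z) on D(X)={1,2,3,4,5,6} D(Z)={3,5,6,7}: no change
Constraint 2 (X + W = Z) on D(X)={1,2,3,4,5,6} D(W)={3,4,5} D(Z)={3,5,6,7}: X {1,2,3,4,5,6}->{1,2,3,4}; Z {3,5,6,7}->{5,6,7}
Constraint 3 (Z + Y = W) on D(Z)={5,6,7} D(Y)={1,2,4,5,7} D(W)={3,4,5}: Z {5,6,7}->{}; Y {1,2,4,5,7}->{}; W {3,4,5}->{}
So after constraint 3: D(Z) = {}

Answer: {}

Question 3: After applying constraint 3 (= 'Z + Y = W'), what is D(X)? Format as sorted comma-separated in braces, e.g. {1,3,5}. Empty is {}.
Answer: {1,2,3,4}

Derivation:
Constraint 1 (X < Z) on D(X)={1,2,3,4,5,6} D(Z)={3,5,6,7}: no change
Constraint 2 (X + W = Z) on D(X)={1,2,3,4,5,6} D(W)={3,4,5} D(Z)={3,5,6,7}: X {1,2,3,4,5,6}->{1,2,3,4}; Z {3,5,6,7}->{5,6,7}
Constraint 3 (Z + Y = W) on D(Z)={5,6,7} D(Y)={1,2,4,5,7} D(W)={3,4,5}: Z {5,6,7}->{}; Y {1,2,4,5,7}->{}; W {3,4,5}->{}
So after constraint 3: D(X) = {1,2,3,4}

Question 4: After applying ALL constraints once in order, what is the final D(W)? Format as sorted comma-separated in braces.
Constraint 1 (X < Z) on D(X)={1,2,3,4,5,6} D(Z)={3,5,6,7}: no change
Constraint 2 (X + W = Z) on D(X)={1,2,3,4,5,6} D(W)={3,4,5} D(Z)={3,5,6,7}: X {1,2,3,4,5,6}->{1,2,3,4}; Z {3,5,6,7}->{5,6,7}
Constraint 3 (Z + Y = W) on D(Z)={5,6,7} D(Y)={1,2,4,5,7} D(W)={3,4,5}: Z {5,6,7}->{}; Y {1,2,4,5,7}->{}; W {3,4,5}->{}
So after all 3 constraints: D(W) = {}

Answer: {}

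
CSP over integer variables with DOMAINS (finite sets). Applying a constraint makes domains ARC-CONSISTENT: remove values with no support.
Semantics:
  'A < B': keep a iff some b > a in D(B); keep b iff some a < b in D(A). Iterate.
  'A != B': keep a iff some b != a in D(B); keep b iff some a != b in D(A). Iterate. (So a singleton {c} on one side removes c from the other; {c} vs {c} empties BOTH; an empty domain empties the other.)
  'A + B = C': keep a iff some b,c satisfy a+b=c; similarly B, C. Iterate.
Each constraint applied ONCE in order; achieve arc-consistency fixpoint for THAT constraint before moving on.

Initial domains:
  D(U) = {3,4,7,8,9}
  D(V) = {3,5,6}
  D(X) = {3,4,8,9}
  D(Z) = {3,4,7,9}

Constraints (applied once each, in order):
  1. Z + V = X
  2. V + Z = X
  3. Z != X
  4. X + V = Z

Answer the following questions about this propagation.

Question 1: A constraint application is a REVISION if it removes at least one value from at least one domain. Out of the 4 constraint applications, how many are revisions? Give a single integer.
Answer: 2

Derivation:
Constraint 1 (Z + V = X) on D(Z)={3,4,7,9} D(V)={3,5,6} D(X)={3,4,8,9}: Z {3,4,7,9}->{3,4}; V {3,5,6}->{5,6}; X {3,4,8,9}->{8,9} => REVISION
Constraint 2 (V + Z = X) on D(V)={5,6} D(Z)={3,4} D(X)={8,9}: no change => not a revision
Constraint 3 (Z != X) on D(Z)={3,4} D(X)={8,9}: no change => not a revision
Constraint 4 (X + V = Z) on D(X)={8,9} D(V)={5,6} D(Z)={3,4}: X {8,9}->{}; V {5,6}->{}; Z {3,4}->{} => REVISION
Total revisions = 2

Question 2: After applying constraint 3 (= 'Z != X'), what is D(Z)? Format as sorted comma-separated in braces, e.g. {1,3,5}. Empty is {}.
Constraint 1 (Z + V = X) on D(Z)={3,4,7,9} D(V)={3,5,6} D(X)={3,4,8,9}: Z {3,4,7,9}->{3,4}; V {3,5,6}->{5,6}; X {3,4,8,9}->{8,9}
Constraint 2 (V + Z = X) on D(V)={5,6} D(Z)={3,4} D(X)={8,9}: no change
Constraint 3 (Z != X) on D(Z)={3,4} D(X)={8,9}: no change
So after constraint 3: D(Z) = {3,4}

Answer: {3,4}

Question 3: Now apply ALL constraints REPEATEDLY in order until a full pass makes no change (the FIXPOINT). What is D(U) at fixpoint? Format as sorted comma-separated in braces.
Answer: {3,4,7,8,9}

Derivation:
pass 0 (initial): D(U)={3,4,7,8,9}
pass 1: V {3,5,6}->{}; X {3,4,8,9}->{}; Z {3,4,7,9}->{}
pass 2: no change
Fixpoint after 2 passes: D(U) = {3,4,7,8,9}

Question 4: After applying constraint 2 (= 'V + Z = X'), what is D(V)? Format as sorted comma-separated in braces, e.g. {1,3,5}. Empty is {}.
Constraint 1 (Z + V = X) on D(Z)={3,4,7,9} D(V)={3,5,6} D(X)={3,4,8,9}: Z {3,4,7,9}->{3,4}; V {3,5,6}->{5,6}; X {3,4,8,9}->{8,9}
Constraint 2 (V + Z = X) on D(V)={5,6} D(Z)={3,4} D(X)={8,9}: no change
So after constraint 2: D(V) = {5,6}

Answer: {5,6}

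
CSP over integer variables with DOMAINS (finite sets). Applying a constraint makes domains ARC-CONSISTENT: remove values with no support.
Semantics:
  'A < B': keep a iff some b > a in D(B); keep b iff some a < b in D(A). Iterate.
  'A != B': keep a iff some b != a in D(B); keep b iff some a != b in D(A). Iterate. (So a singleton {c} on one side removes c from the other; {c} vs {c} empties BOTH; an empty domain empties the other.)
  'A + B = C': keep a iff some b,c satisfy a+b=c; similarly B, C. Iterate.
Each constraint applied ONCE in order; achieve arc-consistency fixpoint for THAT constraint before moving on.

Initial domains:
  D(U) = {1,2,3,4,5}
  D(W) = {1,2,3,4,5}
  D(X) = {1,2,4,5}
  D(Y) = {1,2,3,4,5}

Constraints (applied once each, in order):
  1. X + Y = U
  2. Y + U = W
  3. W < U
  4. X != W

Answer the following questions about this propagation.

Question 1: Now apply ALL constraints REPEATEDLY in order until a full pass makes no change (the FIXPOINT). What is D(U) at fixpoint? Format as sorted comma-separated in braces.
pass 0 (initial): D(U)={1,2,3,4,5}
pass 1: U {1,2,3,4,5}->{4}; W {1,2,3,4,5}->{3}; X {1,2,4,5}->{1,2,4}; Y {1,2,3,4,5}->{1,2,3}
pass 2: U {4}->{}; W {3}->{}; X {1,2,4}->{}; Y {1,2,3}->{}
pass 3: no change
Fixpoint after 3 passes: D(U) = {}

Answer: {}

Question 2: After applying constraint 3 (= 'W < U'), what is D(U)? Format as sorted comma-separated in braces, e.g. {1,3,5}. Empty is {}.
Answer: {4}

Derivation:
Constraint 1 (X + Y = U) on D(X)={1,2,4,5} D(Y)={1,2,3,4,5} D(U)={1,2,3,4,5}: X {1,2,4,5}->{1,2,4}; Y {1,2,3,4,5}->{1,2,3,4}; U {1,2,3,4,5}->{2,3,4,5}
Constraint 2 (Y + U = W) on D(Y)={1,2,3,4} D(U)={2,3,4,5} D(W)={1,2,3,4,5}: Y {1,2,3,4}->{1,2,3}; U {2,3,4,5}->{2,3,4}; W {1,2,3,4,5}->{3,4,5}
Constraint 3 (W < U) on D(W)={3,4,5} D(U)={2,3,4}: W {3,4,5}->{3}; U {2,3,4}->{4}
So after constraint 3: D(U) = {4}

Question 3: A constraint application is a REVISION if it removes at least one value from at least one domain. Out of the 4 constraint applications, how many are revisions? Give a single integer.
Constraint 1 (X + Y = U) on D(X)={1,2,4,5} D(Y)={1,2,3,4,5} D(U)={1,2,3,4,5}: X {1,2,4,5}->{1,2,4}; Y {1,2,3,4,5}->{1,2,3,4}; U {1,2,3,4,5}->{2,3,4,5} => REVISION
Constraint 2 (Y + U = W) on D(Y)={1,2,3,4} D(U)={2,3,4,5} D(W)={1,2,3,4,5}: Y {1,2,3,4}->{1,2,3}; U {2,3,4,5}->{2,3,4}; W {1,2,3,4,5}->{3,4,5} => REVISION
Constraint 3 (W < U) on D(W)={3,4,5} D(U)={2,3,4}: W {3,4,5}->{3}; U {2,3,4}->{4} => REVISION
Constraint 4 (X != W) on D(X)={1,2,4} D(W)={3}: no change => not a revision
Total revisions = 3

Answer: 3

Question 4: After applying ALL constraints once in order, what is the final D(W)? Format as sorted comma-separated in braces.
Answer: {3}

Derivation:
Constraint 1 (X + Y = U) on D(X)={1,2,4,5} D(Y)={1,2,3,4,5} D(U)={1,2,3,4,5}: X {1,2,4,5}->{1,2,4}; Y {1,2,3,4,5}->{1,2,3,4}; U {1,2,3,4,5}->{2,3,4,5}
Constraint 2 (Y + U = W) on D(Y)={1,2,3,4} D(U)={2,3,4,5} D(W)={1,2,3,4,5}: Y {1,2,3,4}->{1,2,3}; U {2,3,4,5}->{2,3,4}; W {1,2,3,4,5}->{3,4,5}
Constraint 3 (W < U) on D(W)={3,4,5} D(U)={2,3,4}: W {3,4,5}->{3}; U {2,3,4}->{4}
Constraint 4 (X != W) on D(X)={1,2,4} D(W)={3}: no change
So after all 4 constraints: D(W) = {3}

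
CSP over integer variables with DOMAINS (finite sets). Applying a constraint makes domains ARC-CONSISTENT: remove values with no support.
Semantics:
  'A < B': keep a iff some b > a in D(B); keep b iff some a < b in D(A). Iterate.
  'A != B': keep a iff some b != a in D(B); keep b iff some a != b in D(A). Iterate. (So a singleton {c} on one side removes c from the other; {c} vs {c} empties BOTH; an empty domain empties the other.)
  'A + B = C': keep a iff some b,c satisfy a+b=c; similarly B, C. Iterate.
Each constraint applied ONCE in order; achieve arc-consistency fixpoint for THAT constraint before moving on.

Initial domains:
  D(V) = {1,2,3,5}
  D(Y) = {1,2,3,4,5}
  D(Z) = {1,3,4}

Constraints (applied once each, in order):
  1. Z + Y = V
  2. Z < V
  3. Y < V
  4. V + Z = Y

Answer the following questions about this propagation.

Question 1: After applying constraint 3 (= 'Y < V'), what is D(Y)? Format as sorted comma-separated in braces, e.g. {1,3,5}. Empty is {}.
Constraint 1 (Z + Y = V) on D(Z)={1,3,4} D(Y)={1,2,3,4,5} D(V)={1,2,3,5}: Y {1,2,3,4,5}->{1,2,4}; V {1,2,3,5}->{2,3,5}
Constraint 2 (Z < V) on D(Z)={1,3,4} D(V)={2,3,5}: no change
Constraint 3 (Y < V) on D(Y)={1,2,4} D(V)={2,3,5}: no change
So after constraint 3: D(Y) = {1,2,4}

Answer: {1,2,4}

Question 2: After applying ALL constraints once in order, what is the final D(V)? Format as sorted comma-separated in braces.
Answer: {3}

Derivation:
Constraint 1 (Z + Y = V) on D(Z)={1,3,4} D(Y)={1,2,3,4,5} D(V)={1,2,3,5}: Y {1,2,3,4,5}->{1,2,4}; V {1,2,3,5}->{2,3,5}
Constraint 2 (Z < V) on D(Z)={1,3,4} D(V)={2,3,5}: no change
Constraint 3 (Y < V) on D(Y)={1,2,4} D(V)={2,3,5}: no change
Constraint 4 (V + Z = Y) on D(V)={2,3,5} D(Z)={1,3,4} D(Y)={1,2,4}: V {2,3,5}->{3}; Z {1,3,4}->{1}; Y {1,2,4}->{4}
So after all 4 constraints: D(V) = {3}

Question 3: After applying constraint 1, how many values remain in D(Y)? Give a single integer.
Answer: 3

Derivation:
Constraint 1 (Z + Y = V) on D(Z)={1,3,4} D(Y)={1,2,3,4,5} D(V)={1,2,3,5}: Y {1,2,3,4,5}->{1,2,4}; V {1,2,3,5}->{2,3,5}
So after constraint 1: D(Y)={1,2,4}, size = 3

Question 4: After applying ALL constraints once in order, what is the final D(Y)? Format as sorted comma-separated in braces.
Constraint 1 (Z + Y = V) on D(Z)={1,3,4} D(Y)={1,2,3,4,5} D(V)={1,2,3,5}: Y {1,2,3,4,5}->{1,2,4}; V {1,2,3,5}->{2,3,5}
Constraint 2 (Z < V) on D(Z)={1,3,4} D(V)={2,3,5}: no change
Constraint 3 (Y < V) on D(Y)={1,2,4} D(V)={2,3,5}: no change
Constraint 4 (V + Z = Y) on D(V)={2,3,5} D(Z)={1,3,4} D(Y)={1,2,4}: V {2,3,5}->{3}; Z {1,3,4}->{1}; Y {1,2,4}->{4}
So after all 4 constraints: D(Y) = {4}

Answer: {4}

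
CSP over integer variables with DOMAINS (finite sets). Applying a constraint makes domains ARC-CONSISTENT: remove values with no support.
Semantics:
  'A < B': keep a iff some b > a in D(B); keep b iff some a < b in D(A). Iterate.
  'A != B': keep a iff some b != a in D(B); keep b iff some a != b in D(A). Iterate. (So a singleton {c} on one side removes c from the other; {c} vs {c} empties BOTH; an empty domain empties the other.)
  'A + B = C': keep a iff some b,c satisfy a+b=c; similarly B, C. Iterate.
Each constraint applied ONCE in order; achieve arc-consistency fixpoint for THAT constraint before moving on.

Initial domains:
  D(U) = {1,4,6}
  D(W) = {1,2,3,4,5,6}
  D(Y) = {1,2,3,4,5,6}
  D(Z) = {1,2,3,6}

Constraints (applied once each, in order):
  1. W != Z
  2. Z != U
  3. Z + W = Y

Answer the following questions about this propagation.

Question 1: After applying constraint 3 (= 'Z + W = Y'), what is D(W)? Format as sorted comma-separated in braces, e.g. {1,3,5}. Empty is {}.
Constraint 1 (W != Z) on D(W)={1,2,3,4,5,6} D(Z)={1,2,3,6}: no change
Constraint 2 (Z != U) on D(Z)={1,2,3,6} D(U)={1,4,6}: no change
Constraint 3 (Z + W = Y) on D(Z)={1,2,3,6} D(W)={1,2,3,4,5,6} D(Y)={1,2,3,4,5,6}: Z {1,2,3,6}->{1,2,3}; W {1,2,3,4,5,6}->{1,2,3,4,5}; Y {1,2,3,4,5,6}->{2,3,4,5,6}
So after constraint 3: D(W) = {1,2,3,4,5}

Answer: {1,2,3,4,5}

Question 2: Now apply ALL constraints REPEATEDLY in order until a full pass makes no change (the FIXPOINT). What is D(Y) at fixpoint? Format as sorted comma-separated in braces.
pass 0 (initial): D(Y)={1,2,3,4,5,6}
pass 1: W {1,2,3,4,5,6}->{1,2,3,4,5}; Y {1,2,3,4,5,6}->{2,3,4,5,6}; Z {1,2,3,6}->{1,2,3}
pass 2: no change
Fixpoint after 2 passes: D(Y) = {2,3,4,5,6}

Answer: {2,3,4,5,6}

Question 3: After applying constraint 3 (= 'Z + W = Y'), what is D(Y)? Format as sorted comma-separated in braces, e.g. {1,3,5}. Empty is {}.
Constraint 1 (W != Z) on D(W)={1,2,3,4,5,6} D(Z)={1,2,3,6}: no change
Constraint 2 (Z != U) on D(Z)={1,2,3,6} D(U)={1,4,6}: no change
Constraint 3 (Z + W = Y) on D(Z)={1,2,3,6} D(W)={1,2,3,4,5,6} D(Y)={1,2,3,4,5,6}: Z {1,2,3,6}->{1,2,3}; W {1,2,3,4,5,6}->{1,2,3,4,5}; Y {1,2,3,4,5,6}->{2,3,4,5,6}
So after constraint 3: D(Y) = {2,3,4,5,6}

Answer: {2,3,4,5,6}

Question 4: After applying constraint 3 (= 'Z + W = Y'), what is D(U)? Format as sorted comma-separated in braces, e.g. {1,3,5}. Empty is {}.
Answer: {1,4,6}

Derivation:
Constraint 1 (W != Z) on D(W)={1,2,3,4,5,6} D(Z)={1,2,3,6}: no change
Constraint 2 (Z != U) on D(Z)={1,2,3,6} D(U)={1,4,6}: no change
Constraint 3 (Z + W = Y) on D(Z)={1,2,3,6} D(W)={1,2,3,4,5,6} D(Y)={1,2,3,4,5,6}: Z {1,2,3,6}->{1,2,3}; W {1,2,3,4,5,6}->{1,2,3,4,5}; Y {1,2,3,4,5,6}->{2,3,4,5,6}
So after constraint 3: D(U) = {1,4,6}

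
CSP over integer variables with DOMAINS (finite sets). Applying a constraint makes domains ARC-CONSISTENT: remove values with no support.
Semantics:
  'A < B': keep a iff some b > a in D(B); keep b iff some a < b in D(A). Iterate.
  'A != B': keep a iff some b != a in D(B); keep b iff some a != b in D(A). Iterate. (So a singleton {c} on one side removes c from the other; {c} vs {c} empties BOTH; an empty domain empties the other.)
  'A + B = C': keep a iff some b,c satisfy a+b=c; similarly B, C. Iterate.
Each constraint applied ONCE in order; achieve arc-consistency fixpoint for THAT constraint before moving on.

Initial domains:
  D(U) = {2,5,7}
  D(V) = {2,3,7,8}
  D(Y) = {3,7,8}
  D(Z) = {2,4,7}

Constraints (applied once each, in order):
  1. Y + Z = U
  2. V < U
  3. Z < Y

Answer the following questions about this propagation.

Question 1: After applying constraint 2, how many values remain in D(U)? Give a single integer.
Answer: 2

Derivation:
Constraint 1 (Y + Z = U) on D(Y)={3,7,8} D(Z)={2,4,7} D(U)={2,5,7}: Y {3,7,8}->{3}; Z {2,4,7}->{2,4}; U {2,5,7}->{5,7}
Constraint 2 (V < U) on D(V)={2,3,7,8} D(U)={5,7}: V {2,3,7,8}->{2,3}
So after constraint 2: D(U)={5,7}, size = 2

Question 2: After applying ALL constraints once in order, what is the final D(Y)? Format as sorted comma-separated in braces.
Answer: {3}

Derivation:
Constraint 1 (Y + Z = U) on D(Y)={3,7,8} D(Z)={2,4,7} D(U)={2,5,7}: Y {3,7,8}->{3}; Z {2,4,7}->{2,4}; U {2,5,7}->{5,7}
Constraint 2 (V < U) on D(V)={2,3,7,8} D(U)={5,7}: V {2,3,7,8}->{2,3}
Constraint 3 (Z < Y) on D(Z)={2,4} D(Y)={3}: Z {2,4}->{2}
So after all 3 constraints: D(Y) = {3}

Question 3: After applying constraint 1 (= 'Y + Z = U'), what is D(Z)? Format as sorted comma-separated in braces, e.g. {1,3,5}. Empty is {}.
Constraint 1 (Y + Z = U) on D(Y)={3,7,8} D(Z)={2,4,7} D(U)={2,5,7}: Y {3,7,8}->{3}; Z {2,4,7}->{2,4}; U {2,5,7}->{5,7}
So after constraint 1: D(Z) = {2,4}

Answer: {2,4}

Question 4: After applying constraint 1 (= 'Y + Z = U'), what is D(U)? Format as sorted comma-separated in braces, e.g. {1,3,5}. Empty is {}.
Constraint 1 (Y + Z = U) on D(Y)={3,7,8} D(Z)={2,4,7} D(U)={2,5,7}: Y {3,7,8}->{3}; Z {2,4,7}->{2,4}; U {2,5,7}->{5,7}
So after constraint 1: D(U) = {5,7}

Answer: {5,7}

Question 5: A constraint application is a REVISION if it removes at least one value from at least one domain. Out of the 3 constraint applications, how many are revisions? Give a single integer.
Constraint 1 (Y + Z = U) on D(Y)={3,7,8} D(Z)={2,4,7} D(U)={2,5,7}: Y {3,7,8}->{3}; Z {2,4,7}->{2,4}; U {2,5,7}->{5,7} => REVISION
Constraint 2 (V < U) on D(V)={2,3,7,8} D(U)={5,7}: V {2,3,7,8}->{2,3} => REVISION
Constraint 3 (Z < Y) on D(Z)={2,4} D(Y)={3}: Z {2,4}->{2} => REVISION
Total revisions = 3

Answer: 3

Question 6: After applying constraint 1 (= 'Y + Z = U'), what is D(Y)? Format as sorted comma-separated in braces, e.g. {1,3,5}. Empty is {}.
Answer: {3}

Derivation:
Constraint 1 (Y + Z = U) on D(Y)={3,7,8} D(Z)={2,4,7} D(U)={2,5,7}: Y {3,7,8}->{3}; Z {2,4,7}->{2,4}; U {2,5,7}->{5,7}
So after constraint 1: D(Y) = {3}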